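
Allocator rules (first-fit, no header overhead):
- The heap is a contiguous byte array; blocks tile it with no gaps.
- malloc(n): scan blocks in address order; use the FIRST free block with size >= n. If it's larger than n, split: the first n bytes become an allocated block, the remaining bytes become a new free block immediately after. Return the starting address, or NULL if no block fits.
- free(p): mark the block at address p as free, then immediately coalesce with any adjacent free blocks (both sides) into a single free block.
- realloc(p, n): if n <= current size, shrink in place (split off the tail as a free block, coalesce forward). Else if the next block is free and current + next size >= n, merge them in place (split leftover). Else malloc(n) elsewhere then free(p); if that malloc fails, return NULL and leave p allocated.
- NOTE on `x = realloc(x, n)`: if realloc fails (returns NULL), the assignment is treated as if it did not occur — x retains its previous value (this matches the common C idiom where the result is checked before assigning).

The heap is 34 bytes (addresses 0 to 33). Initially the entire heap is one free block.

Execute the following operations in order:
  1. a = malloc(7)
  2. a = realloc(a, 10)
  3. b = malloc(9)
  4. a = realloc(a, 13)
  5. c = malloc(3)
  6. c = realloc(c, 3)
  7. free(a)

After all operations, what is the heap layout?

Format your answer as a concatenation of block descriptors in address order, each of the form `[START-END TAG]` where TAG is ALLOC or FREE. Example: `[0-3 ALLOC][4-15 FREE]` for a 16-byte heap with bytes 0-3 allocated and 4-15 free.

Op 1: a = malloc(7) -> a = 0; heap: [0-6 ALLOC][7-33 FREE]
Op 2: a = realloc(a, 10) -> a = 0; heap: [0-9 ALLOC][10-33 FREE]
Op 3: b = malloc(9) -> b = 10; heap: [0-9 ALLOC][10-18 ALLOC][19-33 FREE]
Op 4: a = realloc(a, 13) -> a = 19; heap: [0-9 FREE][10-18 ALLOC][19-31 ALLOC][32-33 FREE]
Op 5: c = malloc(3) -> c = 0; heap: [0-2 ALLOC][3-9 FREE][10-18 ALLOC][19-31 ALLOC][32-33 FREE]
Op 6: c = realloc(c, 3) -> c = 0; heap: [0-2 ALLOC][3-9 FREE][10-18 ALLOC][19-31 ALLOC][32-33 FREE]
Op 7: free(a) -> (freed a); heap: [0-2 ALLOC][3-9 FREE][10-18 ALLOC][19-33 FREE]

Answer: [0-2 ALLOC][3-9 FREE][10-18 ALLOC][19-33 FREE]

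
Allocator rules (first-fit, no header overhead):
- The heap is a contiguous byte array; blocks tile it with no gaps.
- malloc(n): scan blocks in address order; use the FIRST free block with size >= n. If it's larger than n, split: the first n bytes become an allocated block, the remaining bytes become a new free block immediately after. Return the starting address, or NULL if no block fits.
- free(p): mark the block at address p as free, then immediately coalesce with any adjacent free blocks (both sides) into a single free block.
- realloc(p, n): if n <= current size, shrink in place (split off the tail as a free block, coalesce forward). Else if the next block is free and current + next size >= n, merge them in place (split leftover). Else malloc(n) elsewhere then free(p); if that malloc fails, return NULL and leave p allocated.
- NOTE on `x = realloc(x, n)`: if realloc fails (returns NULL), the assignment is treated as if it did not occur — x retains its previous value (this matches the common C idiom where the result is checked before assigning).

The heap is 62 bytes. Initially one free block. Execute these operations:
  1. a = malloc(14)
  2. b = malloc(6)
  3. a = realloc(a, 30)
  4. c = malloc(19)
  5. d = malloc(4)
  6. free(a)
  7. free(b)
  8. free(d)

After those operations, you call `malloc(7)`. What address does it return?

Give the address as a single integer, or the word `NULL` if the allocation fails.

Op 1: a = malloc(14) -> a = 0; heap: [0-13 ALLOC][14-61 FREE]
Op 2: b = malloc(6) -> b = 14; heap: [0-13 ALLOC][14-19 ALLOC][20-61 FREE]
Op 3: a = realloc(a, 30) -> a = 20; heap: [0-13 FREE][14-19 ALLOC][20-49 ALLOC][50-61 FREE]
Op 4: c = malloc(19) -> c = NULL; heap: [0-13 FREE][14-19 ALLOC][20-49 ALLOC][50-61 FREE]
Op 5: d = malloc(4) -> d = 0; heap: [0-3 ALLOC][4-13 FREE][14-19 ALLOC][20-49 ALLOC][50-61 FREE]
Op 6: free(a) -> (freed a); heap: [0-3 ALLOC][4-13 FREE][14-19 ALLOC][20-61 FREE]
Op 7: free(b) -> (freed b); heap: [0-3 ALLOC][4-61 FREE]
Op 8: free(d) -> (freed d); heap: [0-61 FREE]
malloc(7): first-fit scan over [0-61 FREE] -> 0

Answer: 0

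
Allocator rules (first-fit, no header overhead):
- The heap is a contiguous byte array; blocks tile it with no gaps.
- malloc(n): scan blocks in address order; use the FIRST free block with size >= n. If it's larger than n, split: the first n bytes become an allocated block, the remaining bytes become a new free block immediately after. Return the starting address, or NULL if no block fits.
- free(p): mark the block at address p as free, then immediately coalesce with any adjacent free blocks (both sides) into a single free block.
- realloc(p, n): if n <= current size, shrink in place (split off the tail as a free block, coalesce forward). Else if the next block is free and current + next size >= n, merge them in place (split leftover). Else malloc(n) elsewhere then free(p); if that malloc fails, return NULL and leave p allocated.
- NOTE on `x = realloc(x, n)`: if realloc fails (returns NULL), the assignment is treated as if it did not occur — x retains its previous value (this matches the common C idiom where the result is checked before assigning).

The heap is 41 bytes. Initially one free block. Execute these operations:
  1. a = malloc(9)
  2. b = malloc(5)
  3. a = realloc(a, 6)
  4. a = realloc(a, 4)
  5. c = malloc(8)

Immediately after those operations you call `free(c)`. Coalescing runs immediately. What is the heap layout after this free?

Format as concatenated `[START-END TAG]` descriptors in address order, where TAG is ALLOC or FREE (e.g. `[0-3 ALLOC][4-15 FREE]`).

Op 1: a = malloc(9) -> a = 0; heap: [0-8 ALLOC][9-40 FREE]
Op 2: b = malloc(5) -> b = 9; heap: [0-8 ALLOC][9-13 ALLOC][14-40 FREE]
Op 3: a = realloc(a, 6) -> a = 0; heap: [0-5 ALLOC][6-8 FREE][9-13 ALLOC][14-40 FREE]
Op 4: a = realloc(a, 4) -> a = 0; heap: [0-3 ALLOC][4-8 FREE][9-13 ALLOC][14-40 FREE]
Op 5: c = malloc(8) -> c = 14; heap: [0-3 ALLOC][4-8 FREE][9-13 ALLOC][14-21 ALLOC][22-40 FREE]
free(c): c = 14 -> block [14-21 ALLOC]; mark free, coalesce with adjacent free neighbors -> [0-3 ALLOC][4-8 FREE][9-13 ALLOC][14-40 FREE]

Answer: [0-3 ALLOC][4-8 FREE][9-13 ALLOC][14-40 FREE]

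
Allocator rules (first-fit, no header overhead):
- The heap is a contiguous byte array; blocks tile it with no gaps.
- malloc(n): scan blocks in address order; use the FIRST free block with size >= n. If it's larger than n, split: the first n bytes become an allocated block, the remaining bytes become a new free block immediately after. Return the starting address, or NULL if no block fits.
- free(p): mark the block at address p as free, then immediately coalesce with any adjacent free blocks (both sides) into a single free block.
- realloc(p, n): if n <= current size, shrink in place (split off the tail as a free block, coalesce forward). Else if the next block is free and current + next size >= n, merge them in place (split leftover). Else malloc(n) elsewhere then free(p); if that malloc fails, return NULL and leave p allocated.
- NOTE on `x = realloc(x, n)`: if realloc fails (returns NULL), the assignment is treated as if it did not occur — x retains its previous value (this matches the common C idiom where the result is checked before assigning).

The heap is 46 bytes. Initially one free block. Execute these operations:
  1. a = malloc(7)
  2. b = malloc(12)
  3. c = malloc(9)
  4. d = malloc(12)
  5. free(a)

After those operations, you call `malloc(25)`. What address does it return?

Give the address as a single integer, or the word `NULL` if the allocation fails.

Op 1: a = malloc(7) -> a = 0; heap: [0-6 ALLOC][7-45 FREE]
Op 2: b = malloc(12) -> b = 7; heap: [0-6 ALLOC][7-18 ALLOC][19-45 FREE]
Op 3: c = malloc(9) -> c = 19; heap: [0-6 ALLOC][7-18 ALLOC][19-27 ALLOC][28-45 FREE]
Op 4: d = malloc(12) -> d = 28; heap: [0-6 ALLOC][7-18 ALLOC][19-27 ALLOC][28-39 ALLOC][40-45 FREE]
Op 5: free(a) -> (freed a); heap: [0-6 FREE][7-18 ALLOC][19-27 ALLOC][28-39 ALLOC][40-45 FREE]
malloc(25): first-fit scan over [0-6 FREE][7-18 ALLOC][19-27 ALLOC][28-39 ALLOC][40-45 FREE] -> NULL

Answer: NULL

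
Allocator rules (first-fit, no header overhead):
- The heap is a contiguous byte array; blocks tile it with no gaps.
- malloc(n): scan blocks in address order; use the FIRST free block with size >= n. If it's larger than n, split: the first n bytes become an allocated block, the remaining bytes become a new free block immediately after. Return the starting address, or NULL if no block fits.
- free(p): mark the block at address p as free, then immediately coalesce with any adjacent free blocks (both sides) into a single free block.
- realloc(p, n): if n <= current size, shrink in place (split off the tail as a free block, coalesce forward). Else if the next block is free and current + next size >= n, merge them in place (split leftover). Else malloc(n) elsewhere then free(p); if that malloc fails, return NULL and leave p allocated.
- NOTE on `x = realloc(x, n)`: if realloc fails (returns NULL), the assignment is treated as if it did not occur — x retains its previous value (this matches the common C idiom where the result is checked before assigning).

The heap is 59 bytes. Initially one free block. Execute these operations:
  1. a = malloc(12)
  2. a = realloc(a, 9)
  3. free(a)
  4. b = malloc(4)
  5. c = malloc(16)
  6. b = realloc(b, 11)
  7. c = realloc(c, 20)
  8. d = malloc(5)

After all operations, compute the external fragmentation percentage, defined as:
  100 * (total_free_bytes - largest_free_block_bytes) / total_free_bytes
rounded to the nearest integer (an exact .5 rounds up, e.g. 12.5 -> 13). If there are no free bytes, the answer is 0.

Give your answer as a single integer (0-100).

Answer: 35

Derivation:
Op 1: a = malloc(12) -> a = 0; heap: [0-11 ALLOC][12-58 FREE]
Op 2: a = realloc(a, 9) -> a = 0; heap: [0-8 ALLOC][9-58 FREE]
Op 3: free(a) -> (freed a); heap: [0-58 FREE]
Op 4: b = malloc(4) -> b = 0; heap: [0-3 ALLOC][4-58 FREE]
Op 5: c = malloc(16) -> c = 4; heap: [0-3 ALLOC][4-19 ALLOC][20-58 FREE]
Op 6: b = realloc(b, 11) -> b = 20; heap: [0-3 FREE][4-19 ALLOC][20-30 ALLOC][31-58 FREE]
Op 7: c = realloc(c, 20) -> c = 31; heap: [0-19 FREE][20-30 ALLOC][31-50 ALLOC][51-58 FREE]
Op 8: d = malloc(5) -> d = 0; heap: [0-4 ALLOC][5-19 FREE][20-30 ALLOC][31-50 ALLOC][51-58 FREE]
Free blocks: [15 8] total_free=23 largest=15 -> 100*(23-15)/23 = 800/23 ≈ 34.783 -> rounds to 35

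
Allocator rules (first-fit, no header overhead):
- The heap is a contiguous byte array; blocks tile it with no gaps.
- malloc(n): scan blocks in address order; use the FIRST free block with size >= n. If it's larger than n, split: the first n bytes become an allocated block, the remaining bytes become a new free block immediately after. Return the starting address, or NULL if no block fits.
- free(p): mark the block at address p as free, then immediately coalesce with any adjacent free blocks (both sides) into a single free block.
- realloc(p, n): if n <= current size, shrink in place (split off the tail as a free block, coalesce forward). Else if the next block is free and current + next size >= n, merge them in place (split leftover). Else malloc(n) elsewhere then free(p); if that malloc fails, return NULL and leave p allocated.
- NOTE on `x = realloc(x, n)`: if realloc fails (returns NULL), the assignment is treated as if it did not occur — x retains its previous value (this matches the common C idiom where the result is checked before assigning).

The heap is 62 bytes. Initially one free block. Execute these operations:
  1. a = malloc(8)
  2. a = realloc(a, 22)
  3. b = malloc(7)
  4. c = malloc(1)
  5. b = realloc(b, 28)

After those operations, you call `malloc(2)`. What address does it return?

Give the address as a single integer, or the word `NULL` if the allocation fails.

Answer: 22

Derivation:
Op 1: a = malloc(8) -> a = 0; heap: [0-7 ALLOC][8-61 FREE]
Op 2: a = realloc(a, 22) -> a = 0; heap: [0-21 ALLOC][22-61 FREE]
Op 3: b = malloc(7) -> b = 22; heap: [0-21 ALLOC][22-28 ALLOC][29-61 FREE]
Op 4: c = malloc(1) -> c = 29; heap: [0-21 ALLOC][22-28 ALLOC][29-29 ALLOC][30-61 FREE]
Op 5: b = realloc(b, 28) -> b = 30; heap: [0-21 ALLOC][22-28 FREE][29-29 ALLOC][30-57 ALLOC][58-61 FREE]
malloc(2): first-fit scan over [0-21 ALLOC][22-28 FREE][29-29 ALLOC][30-57 ALLOC][58-61 FREE] -> 22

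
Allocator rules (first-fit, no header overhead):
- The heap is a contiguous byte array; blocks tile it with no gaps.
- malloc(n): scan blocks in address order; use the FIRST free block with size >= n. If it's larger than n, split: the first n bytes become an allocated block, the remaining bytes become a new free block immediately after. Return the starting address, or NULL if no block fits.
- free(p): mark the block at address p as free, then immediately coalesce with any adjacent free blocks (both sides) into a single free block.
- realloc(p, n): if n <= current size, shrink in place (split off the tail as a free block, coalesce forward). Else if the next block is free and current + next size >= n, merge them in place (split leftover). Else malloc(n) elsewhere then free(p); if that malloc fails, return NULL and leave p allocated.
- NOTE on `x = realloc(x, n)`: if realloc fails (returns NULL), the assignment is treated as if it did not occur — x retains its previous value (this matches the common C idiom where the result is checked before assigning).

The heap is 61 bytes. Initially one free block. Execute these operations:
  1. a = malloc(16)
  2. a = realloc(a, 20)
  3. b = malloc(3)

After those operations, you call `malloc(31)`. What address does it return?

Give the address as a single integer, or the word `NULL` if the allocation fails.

Op 1: a = malloc(16) -> a = 0; heap: [0-15 ALLOC][16-60 FREE]
Op 2: a = realloc(a, 20) -> a = 0; heap: [0-19 ALLOC][20-60 FREE]
Op 3: b = malloc(3) -> b = 20; heap: [0-19 ALLOC][20-22 ALLOC][23-60 FREE]
malloc(31): first-fit scan over [0-19 ALLOC][20-22 ALLOC][23-60 FREE] -> 23

Answer: 23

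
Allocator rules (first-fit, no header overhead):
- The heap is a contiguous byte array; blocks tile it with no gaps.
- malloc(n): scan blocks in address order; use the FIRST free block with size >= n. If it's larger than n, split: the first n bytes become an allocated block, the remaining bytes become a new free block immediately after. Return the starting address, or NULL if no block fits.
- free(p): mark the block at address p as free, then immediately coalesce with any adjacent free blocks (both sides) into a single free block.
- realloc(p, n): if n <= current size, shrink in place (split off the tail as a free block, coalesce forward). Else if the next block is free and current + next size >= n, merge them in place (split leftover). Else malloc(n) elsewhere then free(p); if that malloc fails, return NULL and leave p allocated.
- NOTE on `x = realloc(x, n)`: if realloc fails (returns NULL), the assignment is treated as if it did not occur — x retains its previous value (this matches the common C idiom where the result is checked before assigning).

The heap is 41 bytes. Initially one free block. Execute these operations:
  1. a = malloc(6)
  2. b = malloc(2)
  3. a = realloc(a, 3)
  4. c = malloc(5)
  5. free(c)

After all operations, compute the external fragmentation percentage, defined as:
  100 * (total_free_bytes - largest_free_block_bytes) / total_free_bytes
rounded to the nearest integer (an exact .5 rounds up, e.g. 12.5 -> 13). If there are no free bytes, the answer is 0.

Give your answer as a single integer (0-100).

Op 1: a = malloc(6) -> a = 0; heap: [0-5 ALLOC][6-40 FREE]
Op 2: b = malloc(2) -> b = 6; heap: [0-5 ALLOC][6-7 ALLOC][8-40 FREE]
Op 3: a = realloc(a, 3) -> a = 0; heap: [0-2 ALLOC][3-5 FREE][6-7 ALLOC][8-40 FREE]
Op 4: c = malloc(5) -> c = 8; heap: [0-2 ALLOC][3-5 FREE][6-7 ALLOC][8-12 ALLOC][13-40 FREE]
Op 5: free(c) -> (freed c); heap: [0-2 ALLOC][3-5 FREE][6-7 ALLOC][8-40 FREE]
Free blocks: [3 33] total_free=36 largest=33 -> 100*(36-33)/36 = 300/36 ≈ 8.333 -> rounds to 8

Answer: 8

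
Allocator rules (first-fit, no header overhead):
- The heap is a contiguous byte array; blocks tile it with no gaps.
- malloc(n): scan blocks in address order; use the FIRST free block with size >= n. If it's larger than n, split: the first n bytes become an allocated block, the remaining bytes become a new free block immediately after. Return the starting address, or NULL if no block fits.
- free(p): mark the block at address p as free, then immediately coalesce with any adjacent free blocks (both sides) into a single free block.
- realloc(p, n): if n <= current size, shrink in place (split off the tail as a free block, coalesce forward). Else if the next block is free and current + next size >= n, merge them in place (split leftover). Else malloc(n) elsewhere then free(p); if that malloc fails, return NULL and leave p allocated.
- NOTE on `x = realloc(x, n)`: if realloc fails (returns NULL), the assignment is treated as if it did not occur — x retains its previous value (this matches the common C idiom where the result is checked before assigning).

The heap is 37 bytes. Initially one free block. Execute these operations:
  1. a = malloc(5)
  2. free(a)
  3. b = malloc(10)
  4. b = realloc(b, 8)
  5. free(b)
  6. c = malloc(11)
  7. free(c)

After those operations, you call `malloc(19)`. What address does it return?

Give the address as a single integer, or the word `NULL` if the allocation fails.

Op 1: a = malloc(5) -> a = 0; heap: [0-4 ALLOC][5-36 FREE]
Op 2: free(a) -> (freed a); heap: [0-36 FREE]
Op 3: b = malloc(10) -> b = 0; heap: [0-9 ALLOC][10-36 FREE]
Op 4: b = realloc(b, 8) -> b = 0; heap: [0-7 ALLOC][8-36 FREE]
Op 5: free(b) -> (freed b); heap: [0-36 FREE]
Op 6: c = malloc(11) -> c = 0; heap: [0-10 ALLOC][11-36 FREE]
Op 7: free(c) -> (freed c); heap: [0-36 FREE]
malloc(19): first-fit scan over [0-36 FREE] -> 0

Answer: 0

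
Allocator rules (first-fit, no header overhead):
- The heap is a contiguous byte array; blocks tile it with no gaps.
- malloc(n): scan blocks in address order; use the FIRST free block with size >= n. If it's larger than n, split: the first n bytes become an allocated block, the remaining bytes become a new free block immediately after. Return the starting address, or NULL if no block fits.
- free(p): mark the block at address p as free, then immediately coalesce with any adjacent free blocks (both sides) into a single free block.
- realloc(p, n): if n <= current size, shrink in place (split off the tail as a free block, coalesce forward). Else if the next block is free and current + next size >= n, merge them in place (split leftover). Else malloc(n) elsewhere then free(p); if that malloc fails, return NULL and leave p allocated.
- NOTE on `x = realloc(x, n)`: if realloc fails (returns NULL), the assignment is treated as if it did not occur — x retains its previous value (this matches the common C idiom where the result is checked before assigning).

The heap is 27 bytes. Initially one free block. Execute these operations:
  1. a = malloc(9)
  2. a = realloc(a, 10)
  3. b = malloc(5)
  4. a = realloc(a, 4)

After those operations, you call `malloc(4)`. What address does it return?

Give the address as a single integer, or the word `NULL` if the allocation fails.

Answer: 4

Derivation:
Op 1: a = malloc(9) -> a = 0; heap: [0-8 ALLOC][9-26 FREE]
Op 2: a = realloc(a, 10) -> a = 0; heap: [0-9 ALLOC][10-26 FREE]
Op 3: b = malloc(5) -> b = 10; heap: [0-9 ALLOC][10-14 ALLOC][15-26 FREE]
Op 4: a = realloc(a, 4) -> a = 0; heap: [0-3 ALLOC][4-9 FREE][10-14 ALLOC][15-26 FREE]
malloc(4): first-fit scan over [0-3 ALLOC][4-9 FREE][10-14 ALLOC][15-26 FREE] -> 4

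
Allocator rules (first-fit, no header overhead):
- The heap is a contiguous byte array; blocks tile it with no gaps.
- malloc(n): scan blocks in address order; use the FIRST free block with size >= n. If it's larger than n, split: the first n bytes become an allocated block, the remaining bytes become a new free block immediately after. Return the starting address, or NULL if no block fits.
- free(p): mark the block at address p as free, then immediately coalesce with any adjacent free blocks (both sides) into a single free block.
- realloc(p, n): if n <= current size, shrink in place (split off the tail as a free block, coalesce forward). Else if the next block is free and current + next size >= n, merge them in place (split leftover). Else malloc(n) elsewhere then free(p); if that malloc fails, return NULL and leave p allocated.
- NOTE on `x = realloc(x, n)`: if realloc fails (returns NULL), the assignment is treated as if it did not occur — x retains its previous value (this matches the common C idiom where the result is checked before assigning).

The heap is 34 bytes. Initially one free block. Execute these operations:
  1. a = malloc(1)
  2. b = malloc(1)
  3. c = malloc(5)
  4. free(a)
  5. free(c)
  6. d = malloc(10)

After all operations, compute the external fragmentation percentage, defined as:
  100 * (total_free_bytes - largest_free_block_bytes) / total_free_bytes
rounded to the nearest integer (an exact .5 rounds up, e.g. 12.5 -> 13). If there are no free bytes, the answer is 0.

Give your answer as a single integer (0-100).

Op 1: a = malloc(1) -> a = 0; heap: [0-0 ALLOC][1-33 FREE]
Op 2: b = malloc(1) -> b = 1; heap: [0-0 ALLOC][1-1 ALLOC][2-33 FREE]
Op 3: c = malloc(5) -> c = 2; heap: [0-0 ALLOC][1-1 ALLOC][2-6 ALLOC][7-33 FREE]
Op 4: free(a) -> (freed a); heap: [0-0 FREE][1-1 ALLOC][2-6 ALLOC][7-33 FREE]
Op 5: free(c) -> (freed c); heap: [0-0 FREE][1-1 ALLOC][2-33 FREE]
Op 6: d = malloc(10) -> d = 2; heap: [0-0 FREE][1-1 ALLOC][2-11 ALLOC][12-33 FREE]
Free blocks: [1 22] total_free=23 largest=22 -> 100*(23-22)/23 = 100/23 ≈ 4.348 -> rounds to 4

Answer: 4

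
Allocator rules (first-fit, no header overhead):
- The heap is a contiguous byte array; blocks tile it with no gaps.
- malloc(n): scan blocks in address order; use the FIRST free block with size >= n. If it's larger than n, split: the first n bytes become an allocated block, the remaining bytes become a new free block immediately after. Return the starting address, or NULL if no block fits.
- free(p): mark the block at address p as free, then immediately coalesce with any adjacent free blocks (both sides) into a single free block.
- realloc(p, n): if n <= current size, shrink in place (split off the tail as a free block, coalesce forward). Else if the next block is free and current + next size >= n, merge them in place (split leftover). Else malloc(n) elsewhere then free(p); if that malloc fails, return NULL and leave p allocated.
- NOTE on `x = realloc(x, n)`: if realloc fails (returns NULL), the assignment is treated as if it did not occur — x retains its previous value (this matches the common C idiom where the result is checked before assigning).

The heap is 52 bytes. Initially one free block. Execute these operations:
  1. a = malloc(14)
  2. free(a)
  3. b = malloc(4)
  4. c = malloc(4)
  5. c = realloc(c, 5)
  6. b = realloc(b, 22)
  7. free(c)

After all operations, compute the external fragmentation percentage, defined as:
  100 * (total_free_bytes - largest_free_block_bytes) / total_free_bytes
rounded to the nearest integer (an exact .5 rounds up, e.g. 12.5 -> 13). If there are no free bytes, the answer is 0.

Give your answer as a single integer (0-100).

Answer: 30

Derivation:
Op 1: a = malloc(14) -> a = 0; heap: [0-13 ALLOC][14-51 FREE]
Op 2: free(a) -> (freed a); heap: [0-51 FREE]
Op 3: b = malloc(4) -> b = 0; heap: [0-3 ALLOC][4-51 FREE]
Op 4: c = malloc(4) -> c = 4; heap: [0-3 ALLOC][4-7 ALLOC][8-51 FREE]
Op 5: c = realloc(c, 5) -> c = 4; heap: [0-3 ALLOC][4-8 ALLOC][9-51 FREE]
Op 6: b = realloc(b, 22) -> b = 9; heap: [0-3 FREE][4-8 ALLOC][9-30 ALLOC][31-51 FREE]
Op 7: free(c) -> (freed c); heap: [0-8 FREE][9-30 ALLOC][31-51 FREE]
Free blocks: [9 21] total_free=30 largest=21 -> 100*(30-21)/30 = 900/30 = 30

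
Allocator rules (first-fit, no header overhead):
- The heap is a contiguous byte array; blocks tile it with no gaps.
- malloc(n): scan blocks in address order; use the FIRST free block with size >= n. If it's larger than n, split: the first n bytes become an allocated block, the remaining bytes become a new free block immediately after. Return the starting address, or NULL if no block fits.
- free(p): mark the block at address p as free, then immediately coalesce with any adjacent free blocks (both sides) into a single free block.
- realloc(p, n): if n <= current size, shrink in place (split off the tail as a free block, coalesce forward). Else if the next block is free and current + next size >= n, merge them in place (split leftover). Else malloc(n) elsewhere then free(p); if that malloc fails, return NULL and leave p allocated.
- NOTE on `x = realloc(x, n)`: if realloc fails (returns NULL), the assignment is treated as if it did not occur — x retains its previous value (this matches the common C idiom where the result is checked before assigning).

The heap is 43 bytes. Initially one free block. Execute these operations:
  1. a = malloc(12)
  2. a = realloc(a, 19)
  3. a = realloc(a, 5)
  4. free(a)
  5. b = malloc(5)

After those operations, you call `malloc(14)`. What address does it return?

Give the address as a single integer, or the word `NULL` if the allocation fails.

Op 1: a = malloc(12) -> a = 0; heap: [0-11 ALLOC][12-42 FREE]
Op 2: a = realloc(a, 19) -> a = 0; heap: [0-18 ALLOC][19-42 FREE]
Op 3: a = realloc(a, 5) -> a = 0; heap: [0-4 ALLOC][5-42 FREE]
Op 4: free(a) -> (freed a); heap: [0-42 FREE]
Op 5: b = malloc(5) -> b = 0; heap: [0-4 ALLOC][5-42 FREE]
malloc(14): first-fit scan over [0-4 ALLOC][5-42 FREE] -> 5

Answer: 5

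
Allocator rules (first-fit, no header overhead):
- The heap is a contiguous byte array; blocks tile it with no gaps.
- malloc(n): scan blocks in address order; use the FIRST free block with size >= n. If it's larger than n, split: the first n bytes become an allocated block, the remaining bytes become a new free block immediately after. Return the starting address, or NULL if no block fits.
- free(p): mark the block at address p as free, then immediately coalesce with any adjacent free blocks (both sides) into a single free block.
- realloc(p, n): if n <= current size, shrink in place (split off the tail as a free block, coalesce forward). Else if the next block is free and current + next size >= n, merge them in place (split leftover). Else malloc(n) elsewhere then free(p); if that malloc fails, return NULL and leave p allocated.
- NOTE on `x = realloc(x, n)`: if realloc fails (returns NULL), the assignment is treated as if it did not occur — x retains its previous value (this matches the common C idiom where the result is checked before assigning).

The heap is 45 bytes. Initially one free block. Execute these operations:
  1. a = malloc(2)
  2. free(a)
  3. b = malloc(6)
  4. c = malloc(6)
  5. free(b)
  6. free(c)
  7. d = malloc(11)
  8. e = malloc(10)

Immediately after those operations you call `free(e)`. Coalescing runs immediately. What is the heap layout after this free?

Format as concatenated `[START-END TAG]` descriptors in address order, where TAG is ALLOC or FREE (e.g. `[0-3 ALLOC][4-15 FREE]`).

Answer: [0-10 ALLOC][11-44 FREE]

Derivation:
Op 1: a = malloc(2) -> a = 0; heap: [0-1 ALLOC][2-44 FREE]
Op 2: free(a) -> (freed a); heap: [0-44 FREE]
Op 3: b = malloc(6) -> b = 0; heap: [0-5 ALLOC][6-44 FREE]
Op 4: c = malloc(6) -> c = 6; heap: [0-5 ALLOC][6-11 ALLOC][12-44 FREE]
Op 5: free(b) -> (freed b); heap: [0-5 FREE][6-11 ALLOC][12-44 FREE]
Op 6: free(c) -> (freed c); heap: [0-44 FREE]
Op 7: d = malloc(11) -> d = 0; heap: [0-10 ALLOC][11-44 FREE]
Op 8: e = malloc(10) -> e = 11; heap: [0-10 ALLOC][11-20 ALLOC][21-44 FREE]
free(e): e = 11 -> block [11-20 ALLOC]; mark free, coalesce with adjacent free neighbors -> [0-10 ALLOC][11-44 FREE]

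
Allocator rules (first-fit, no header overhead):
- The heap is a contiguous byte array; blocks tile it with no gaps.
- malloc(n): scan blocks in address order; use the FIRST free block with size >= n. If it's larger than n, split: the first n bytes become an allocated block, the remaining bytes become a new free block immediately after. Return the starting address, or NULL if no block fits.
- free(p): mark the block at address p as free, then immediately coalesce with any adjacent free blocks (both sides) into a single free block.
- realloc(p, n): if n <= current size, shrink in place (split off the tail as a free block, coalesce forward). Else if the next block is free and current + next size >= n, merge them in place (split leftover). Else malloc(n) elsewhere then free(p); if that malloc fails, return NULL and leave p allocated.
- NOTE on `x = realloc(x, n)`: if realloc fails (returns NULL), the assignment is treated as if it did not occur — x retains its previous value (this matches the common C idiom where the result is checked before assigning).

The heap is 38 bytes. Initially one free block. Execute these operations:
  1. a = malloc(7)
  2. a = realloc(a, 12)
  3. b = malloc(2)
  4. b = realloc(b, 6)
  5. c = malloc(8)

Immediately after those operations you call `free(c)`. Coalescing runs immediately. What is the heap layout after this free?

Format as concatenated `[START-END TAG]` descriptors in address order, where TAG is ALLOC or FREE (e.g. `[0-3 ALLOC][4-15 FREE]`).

Op 1: a = malloc(7) -> a = 0; heap: [0-6 ALLOC][7-37 FREE]
Op 2: a = realloc(a, 12) -> a = 0; heap: [0-11 ALLOC][12-37 FREE]
Op 3: b = malloc(2) -> b = 12; heap: [0-11 ALLOC][12-13 ALLOC][14-37 FREE]
Op 4: b = realloc(b, 6) -> b = 12; heap: [0-11 ALLOC][12-17 ALLOC][18-37 FREE]
Op 5: c = malloc(8) -> c = 18; heap: [0-11 ALLOC][12-17 ALLOC][18-25 ALLOC][26-37 FREE]
free(c): c = 18 -> block [18-25 ALLOC]; mark free, coalesce with adjacent free neighbors -> [0-11 ALLOC][12-17 ALLOC][18-37 FREE]

Answer: [0-11 ALLOC][12-17 ALLOC][18-37 FREE]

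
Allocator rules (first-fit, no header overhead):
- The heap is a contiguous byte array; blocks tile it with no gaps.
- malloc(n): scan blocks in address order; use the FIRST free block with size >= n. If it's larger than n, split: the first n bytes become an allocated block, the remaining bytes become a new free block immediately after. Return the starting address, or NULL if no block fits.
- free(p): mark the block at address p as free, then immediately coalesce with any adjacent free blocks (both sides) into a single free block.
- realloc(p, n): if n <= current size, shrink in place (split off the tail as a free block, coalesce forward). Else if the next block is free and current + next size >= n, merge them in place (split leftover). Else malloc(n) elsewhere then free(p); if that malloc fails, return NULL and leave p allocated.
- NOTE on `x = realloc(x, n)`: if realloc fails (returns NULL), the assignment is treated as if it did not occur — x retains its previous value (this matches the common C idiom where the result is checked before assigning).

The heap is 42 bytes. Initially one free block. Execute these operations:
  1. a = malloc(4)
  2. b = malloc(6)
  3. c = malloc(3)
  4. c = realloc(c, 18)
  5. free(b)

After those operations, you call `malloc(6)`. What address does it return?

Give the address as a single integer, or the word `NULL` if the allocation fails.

Op 1: a = malloc(4) -> a = 0; heap: [0-3 ALLOC][4-41 FREE]
Op 2: b = malloc(6) -> b = 4; heap: [0-3 ALLOC][4-9 ALLOC][10-41 FREE]
Op 3: c = malloc(3) -> c = 10; heap: [0-3 ALLOC][4-9 ALLOC][10-12 ALLOC][13-41 FREE]
Op 4: c = realloc(c, 18) -> c = 10; heap: [0-3 ALLOC][4-9 ALLOC][10-27 ALLOC][28-41 FREE]
Op 5: free(b) -> (freed b); heap: [0-3 ALLOC][4-9 FREE][10-27 ALLOC][28-41 FREE]
malloc(6): first-fit scan over [0-3 ALLOC][4-9 FREE][10-27 ALLOC][28-41 FREE] -> 4

Answer: 4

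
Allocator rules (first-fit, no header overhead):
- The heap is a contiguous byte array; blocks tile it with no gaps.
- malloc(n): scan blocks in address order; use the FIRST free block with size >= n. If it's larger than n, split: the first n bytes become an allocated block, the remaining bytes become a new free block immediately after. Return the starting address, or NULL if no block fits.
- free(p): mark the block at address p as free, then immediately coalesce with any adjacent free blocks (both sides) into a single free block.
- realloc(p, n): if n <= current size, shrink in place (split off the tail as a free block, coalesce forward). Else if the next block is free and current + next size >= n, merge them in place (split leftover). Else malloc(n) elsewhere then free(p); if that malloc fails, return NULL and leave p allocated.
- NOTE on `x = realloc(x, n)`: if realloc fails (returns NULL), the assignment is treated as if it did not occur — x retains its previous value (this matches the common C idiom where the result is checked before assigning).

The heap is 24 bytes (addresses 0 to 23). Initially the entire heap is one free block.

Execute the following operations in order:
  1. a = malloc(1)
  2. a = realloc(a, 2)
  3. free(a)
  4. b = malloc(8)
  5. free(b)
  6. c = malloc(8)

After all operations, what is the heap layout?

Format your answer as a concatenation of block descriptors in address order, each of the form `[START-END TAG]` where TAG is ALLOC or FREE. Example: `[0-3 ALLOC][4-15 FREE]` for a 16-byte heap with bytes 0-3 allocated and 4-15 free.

Op 1: a = malloc(1) -> a = 0; heap: [0-0 ALLOC][1-23 FREE]
Op 2: a = realloc(a, 2) -> a = 0; heap: [0-1 ALLOC][2-23 FREE]
Op 3: free(a) -> (freed a); heap: [0-23 FREE]
Op 4: b = malloc(8) -> b = 0; heap: [0-7 ALLOC][8-23 FREE]
Op 5: free(b) -> (freed b); heap: [0-23 FREE]
Op 6: c = malloc(8) -> c = 0; heap: [0-7 ALLOC][8-23 FREE]

Answer: [0-7 ALLOC][8-23 FREE]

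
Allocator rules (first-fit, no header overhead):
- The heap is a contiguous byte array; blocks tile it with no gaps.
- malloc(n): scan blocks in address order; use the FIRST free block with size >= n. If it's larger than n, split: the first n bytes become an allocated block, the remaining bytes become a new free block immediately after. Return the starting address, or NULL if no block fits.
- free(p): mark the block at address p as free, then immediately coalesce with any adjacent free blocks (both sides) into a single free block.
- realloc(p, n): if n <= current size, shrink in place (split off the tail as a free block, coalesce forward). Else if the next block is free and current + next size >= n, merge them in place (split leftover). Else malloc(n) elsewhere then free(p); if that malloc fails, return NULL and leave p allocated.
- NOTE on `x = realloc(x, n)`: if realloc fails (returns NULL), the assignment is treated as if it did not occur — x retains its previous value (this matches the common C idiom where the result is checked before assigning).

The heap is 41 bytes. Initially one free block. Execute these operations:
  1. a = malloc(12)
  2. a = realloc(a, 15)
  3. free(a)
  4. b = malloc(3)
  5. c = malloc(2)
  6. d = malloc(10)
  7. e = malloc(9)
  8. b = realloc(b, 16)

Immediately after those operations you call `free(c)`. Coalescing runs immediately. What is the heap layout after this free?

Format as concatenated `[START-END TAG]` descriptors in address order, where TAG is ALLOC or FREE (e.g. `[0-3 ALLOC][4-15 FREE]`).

Answer: [0-4 FREE][5-14 ALLOC][15-23 ALLOC][24-39 ALLOC][40-40 FREE]

Derivation:
Op 1: a = malloc(12) -> a = 0; heap: [0-11 ALLOC][12-40 FREE]
Op 2: a = realloc(a, 15) -> a = 0; heap: [0-14 ALLOC][15-40 FREE]
Op 3: free(a) -> (freed a); heap: [0-40 FREE]
Op 4: b = malloc(3) -> b = 0; heap: [0-2 ALLOC][3-40 FREE]
Op 5: c = malloc(2) -> c = 3; heap: [0-2 ALLOC][3-4 ALLOC][5-40 FREE]
Op 6: d = malloc(10) -> d = 5; heap: [0-2 ALLOC][3-4 ALLOC][5-14 ALLOC][15-40 FREE]
Op 7: e = malloc(9) -> e = 15; heap: [0-2 ALLOC][3-4 ALLOC][5-14 ALLOC][15-23 ALLOC][24-40 FREE]
Op 8: b = realloc(b, 16) -> b = 24; heap: [0-2 FREE][3-4 ALLOC][5-14 ALLOC][15-23 ALLOC][24-39 ALLOC][40-40 FREE]
free(c): c = 3 -> block [3-4 ALLOC]; mark free, coalesce with adjacent free neighbors -> [0-4 FREE][5-14 ALLOC][15-23 ALLOC][24-39 ALLOC][40-40 FREE]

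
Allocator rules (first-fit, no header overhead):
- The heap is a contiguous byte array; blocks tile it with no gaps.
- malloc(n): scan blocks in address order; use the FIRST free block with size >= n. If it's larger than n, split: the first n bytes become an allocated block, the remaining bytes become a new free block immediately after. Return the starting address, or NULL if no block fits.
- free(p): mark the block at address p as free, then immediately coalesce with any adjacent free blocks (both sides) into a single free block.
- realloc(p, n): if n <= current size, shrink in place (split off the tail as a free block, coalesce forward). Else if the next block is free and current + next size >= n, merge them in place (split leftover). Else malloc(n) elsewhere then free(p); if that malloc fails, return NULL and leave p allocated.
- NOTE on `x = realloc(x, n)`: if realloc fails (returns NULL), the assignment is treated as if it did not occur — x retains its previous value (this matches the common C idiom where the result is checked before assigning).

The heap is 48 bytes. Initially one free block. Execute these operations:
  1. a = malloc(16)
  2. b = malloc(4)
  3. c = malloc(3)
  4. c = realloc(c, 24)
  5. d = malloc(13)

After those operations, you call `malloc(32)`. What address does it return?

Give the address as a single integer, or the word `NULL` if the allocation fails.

Answer: NULL

Derivation:
Op 1: a = malloc(16) -> a = 0; heap: [0-15 ALLOC][16-47 FREE]
Op 2: b = malloc(4) -> b = 16; heap: [0-15 ALLOC][16-19 ALLOC][20-47 FREE]
Op 3: c = malloc(3) -> c = 20; heap: [0-15 ALLOC][16-19 ALLOC][20-22 ALLOC][23-47 FREE]
Op 4: c = realloc(c, 24) -> c = 20; heap: [0-15 ALLOC][16-19 ALLOC][20-43 ALLOC][44-47 FREE]
Op 5: d = malloc(13) -> d = NULL; heap: [0-15 ALLOC][16-19 ALLOC][20-43 ALLOC][44-47 FREE]
malloc(32): first-fit scan over [0-15 ALLOC][16-19 ALLOC][20-43 ALLOC][44-47 FREE] -> NULL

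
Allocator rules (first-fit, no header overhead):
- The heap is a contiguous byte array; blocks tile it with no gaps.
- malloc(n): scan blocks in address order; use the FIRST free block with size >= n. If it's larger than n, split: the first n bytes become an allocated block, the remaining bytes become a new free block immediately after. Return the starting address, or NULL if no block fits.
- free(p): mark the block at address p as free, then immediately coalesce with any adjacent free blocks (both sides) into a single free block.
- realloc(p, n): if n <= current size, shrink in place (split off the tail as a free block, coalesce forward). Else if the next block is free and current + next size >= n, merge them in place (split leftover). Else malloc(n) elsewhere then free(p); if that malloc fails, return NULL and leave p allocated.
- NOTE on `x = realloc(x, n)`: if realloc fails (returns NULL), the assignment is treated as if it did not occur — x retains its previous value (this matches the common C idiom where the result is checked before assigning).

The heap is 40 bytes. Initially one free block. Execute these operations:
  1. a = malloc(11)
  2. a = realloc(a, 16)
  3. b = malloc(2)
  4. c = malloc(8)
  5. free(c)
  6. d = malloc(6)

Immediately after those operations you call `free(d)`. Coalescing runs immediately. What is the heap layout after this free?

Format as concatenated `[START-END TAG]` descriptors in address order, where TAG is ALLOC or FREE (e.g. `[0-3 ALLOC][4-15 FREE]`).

Answer: [0-15 ALLOC][16-17 ALLOC][18-39 FREE]

Derivation:
Op 1: a = malloc(11) -> a = 0; heap: [0-10 ALLOC][11-39 FREE]
Op 2: a = realloc(a, 16) -> a = 0; heap: [0-15 ALLOC][16-39 FREE]
Op 3: b = malloc(2) -> b = 16; heap: [0-15 ALLOC][16-17 ALLOC][18-39 FREE]
Op 4: c = malloc(8) -> c = 18; heap: [0-15 ALLOC][16-17 ALLOC][18-25 ALLOC][26-39 FREE]
Op 5: free(c) -> (freed c); heap: [0-15 ALLOC][16-17 ALLOC][18-39 FREE]
Op 6: d = malloc(6) -> d = 18; heap: [0-15 ALLOC][16-17 ALLOC][18-23 ALLOC][24-39 FREE]
free(d): d = 18 -> block [18-23 ALLOC]; mark free, coalesce with adjacent free neighbors -> [0-15 ALLOC][16-17 ALLOC][18-39 FREE]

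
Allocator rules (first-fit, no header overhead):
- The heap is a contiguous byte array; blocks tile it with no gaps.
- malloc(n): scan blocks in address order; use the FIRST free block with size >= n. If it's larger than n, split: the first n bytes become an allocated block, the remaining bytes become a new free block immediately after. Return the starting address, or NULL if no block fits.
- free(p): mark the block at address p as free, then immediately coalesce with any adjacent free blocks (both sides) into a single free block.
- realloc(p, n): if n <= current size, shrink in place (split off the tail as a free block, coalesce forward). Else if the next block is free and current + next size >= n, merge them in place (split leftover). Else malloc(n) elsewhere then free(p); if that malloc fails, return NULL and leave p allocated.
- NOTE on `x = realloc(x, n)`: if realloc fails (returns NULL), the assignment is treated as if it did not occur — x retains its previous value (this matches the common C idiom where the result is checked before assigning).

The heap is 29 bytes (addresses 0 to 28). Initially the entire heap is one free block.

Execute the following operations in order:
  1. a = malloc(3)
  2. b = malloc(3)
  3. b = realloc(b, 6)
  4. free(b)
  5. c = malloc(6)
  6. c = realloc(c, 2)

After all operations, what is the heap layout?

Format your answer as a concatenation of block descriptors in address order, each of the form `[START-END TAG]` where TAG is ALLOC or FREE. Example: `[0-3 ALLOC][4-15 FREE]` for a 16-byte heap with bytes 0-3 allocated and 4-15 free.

Op 1: a = malloc(3) -> a = 0; heap: [0-2 ALLOC][3-28 FREE]
Op 2: b = malloc(3) -> b = 3; heap: [0-2 ALLOC][3-5 ALLOC][6-28 FREE]
Op 3: b = realloc(b, 6) -> b = 3; heap: [0-2 ALLOC][3-8 ALLOC][9-28 FREE]
Op 4: free(b) -> (freed b); heap: [0-2 ALLOC][3-28 FREE]
Op 5: c = malloc(6) -> c = 3; heap: [0-2 ALLOC][3-8 ALLOC][9-28 FREE]
Op 6: c = realloc(c, 2) -> c = 3; heap: [0-2 ALLOC][3-4 ALLOC][5-28 FREE]

Answer: [0-2 ALLOC][3-4 ALLOC][5-28 FREE]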